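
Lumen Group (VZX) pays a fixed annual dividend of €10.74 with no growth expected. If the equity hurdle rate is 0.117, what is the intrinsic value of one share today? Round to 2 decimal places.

€91.79

Zero-growth DDM (perpetuity): P₀ = D/r = 10.74 / 0.117 = 91.7949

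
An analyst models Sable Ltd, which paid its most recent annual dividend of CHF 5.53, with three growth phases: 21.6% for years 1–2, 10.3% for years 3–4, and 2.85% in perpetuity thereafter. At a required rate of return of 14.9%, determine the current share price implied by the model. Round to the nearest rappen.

CHF 72.42

Three-stage DDM. Project D₁…D_4; terminal Gordon value at t=4 with g = 0.0285; discount at r = 0.149.
D_1 = 6.7245
D_2 = 8.1770
D_3 = 9.0192
D_4 = 9.9482
TV_4 = 10.2317/(0.149−0.0285) = 84.9103
P₀ = Σ Dₜ/(1+r)ᵗ + TV_4/(1+r)^4 = 72.4167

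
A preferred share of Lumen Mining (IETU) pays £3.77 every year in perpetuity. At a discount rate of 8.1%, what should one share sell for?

£46.54

Zero-growth DDM (perpetuity): P₀ = D/r = 3.77 / 0.081 = 46.5432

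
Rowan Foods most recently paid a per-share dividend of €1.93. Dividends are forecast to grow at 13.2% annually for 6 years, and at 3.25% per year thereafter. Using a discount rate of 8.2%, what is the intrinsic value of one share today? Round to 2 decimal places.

Two-stage DDM. Project D₁…D_6 at 0.132, terminal growth 0.0325, discount at r = 0.082.
D_1 = 2.1848
D_2 = 2.4731
D_3 = 2.7996
D_4 = 3.1692
D_5 = 3.5875
D_6 = 4.0610
Terminal value at t=6: TV = D_7/(r−g) = 4.1930/(0.082−0.0325) = 84.7073
P₀ = 2.1848/(1+0.082)^1 + 2.4731/(1+0.082)^2 + 2.7996/(1+0.082)^3 + 3.1692/(1+0.082)^4 + 3.5875/(1+0.082)^5 + 4.0610/(1+0.082)^6 + 84.7073/(1+0.082)^6 = 66.3947

€66.39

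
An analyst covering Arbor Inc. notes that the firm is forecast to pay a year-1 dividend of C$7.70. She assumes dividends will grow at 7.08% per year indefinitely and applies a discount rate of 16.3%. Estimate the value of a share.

Gordon growth model: P₀ = D₁/(r − g), with D₁ = 7.70 given directly.
P₀ = 7.7000 / (0.163 − 0.0708) = 7.7000 / 0.0922 = 83.5141

C$83.51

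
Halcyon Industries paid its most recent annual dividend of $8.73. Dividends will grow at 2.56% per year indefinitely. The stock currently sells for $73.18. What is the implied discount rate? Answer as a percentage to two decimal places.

14.79%

Rearranging the constant-growth DDM: r = D₁/P₀ + g.
D₁ = 8.73 × (1 + 0.0256) = 8.9535.
r = 8.9535 / 73.18 + 0.0256 = 0.12235 + 0.0256 = 0.14795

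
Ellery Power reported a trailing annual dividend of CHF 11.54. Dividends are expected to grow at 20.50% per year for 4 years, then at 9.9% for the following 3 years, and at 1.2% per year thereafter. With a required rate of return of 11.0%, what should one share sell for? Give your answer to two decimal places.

Three-stage DDM. Project D₁…D_7; terminal Gordon value at t=7 with g = 0.012; discount at r = 0.11.
D_1 = 13.9057
D_2 = 16.7564
D_3 = 20.1914
D_4 = 24.3307
D_5 = 26.7394
D_6 = 29.3866
D_7 = 32.2959
TV_7 = 32.6834/(0.11−0.012) = 333.5044
P₀ = Σ Dₜ/(1+r)ᵗ + TV_7/(1+r)^7 = 264.6892

CHF 264.69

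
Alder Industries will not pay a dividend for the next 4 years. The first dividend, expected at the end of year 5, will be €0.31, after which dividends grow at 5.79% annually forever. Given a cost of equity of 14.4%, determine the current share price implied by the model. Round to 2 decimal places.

€2.10

Deferred-dividend DDM. At t=4 the remaining stream is a growing perpetuity with first payment D_5 = 0.31.
V_4 = D_5/(r−g) = 0.31/(0.144−0.0579) = 3.6005
P₀ = V_4/(1+r)^4 = 3.6005/(1+0.144)^4 = 2.1021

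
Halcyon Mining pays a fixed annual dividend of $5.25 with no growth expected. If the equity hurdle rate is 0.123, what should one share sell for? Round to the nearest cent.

$42.68

Zero-growth DDM (perpetuity): P₀ = D/r = 5.25 / 0.123 = 42.6829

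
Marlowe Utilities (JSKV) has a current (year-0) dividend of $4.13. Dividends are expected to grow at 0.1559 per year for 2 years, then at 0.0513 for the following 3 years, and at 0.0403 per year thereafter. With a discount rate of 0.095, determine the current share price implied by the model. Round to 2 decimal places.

Three-stage DDM. Project D₁…D_5; terminal Gordon value at t=5 with g = 0.0403; discount at r = 0.095.
D_1 = 4.7739
D_2 = 5.5181
D_3 = 5.8012
D_4 = 6.0988
D_5 = 6.4117
TV_5 = 6.6701/(0.095−0.0403) = 121.9388
P₀ = Σ Dₜ/(1+r)ᵗ + TV_5/(1+r)^5 = 99.1543

$99.15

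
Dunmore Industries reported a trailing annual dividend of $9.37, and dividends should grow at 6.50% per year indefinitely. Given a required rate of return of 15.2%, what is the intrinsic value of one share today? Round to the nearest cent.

Gordon growth model: P₀ = D₁/(r − g). D₁ = 9.37 × (1 + 0.065) = 9.9790.
P₀ = 9.9790 / (0.152 − 0.065) = 9.9790 / 0.087 = 114.7017

$114.70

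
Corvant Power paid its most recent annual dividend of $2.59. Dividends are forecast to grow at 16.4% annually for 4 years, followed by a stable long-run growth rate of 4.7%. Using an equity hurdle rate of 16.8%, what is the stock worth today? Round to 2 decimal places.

Two-stage DDM. Project D₁…D_4 at 0.164, terminal growth 0.047, discount at r = 0.168.
D_1 = 3.0148
D_2 = 3.5092
D_3 = 4.0847
D_4 = 4.7546
Terminal value at t=4: TV = D_5/(r−g) = 4.9780/(0.168−0.047) = 41.1408
P₀ = 3.0148/(1+0.168)^1 + 3.5092/(1+0.168)^2 + 4.0847/(1+0.168)^3 + 4.7546/(1+0.168)^4 + 41.1408/(1+0.168)^4 = 32.3772

$32.38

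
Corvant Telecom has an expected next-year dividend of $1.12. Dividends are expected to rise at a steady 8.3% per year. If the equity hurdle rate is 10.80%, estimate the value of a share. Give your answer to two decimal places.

Gordon growth model: P₀ = D₁/(r − g), with D₁ = 1.12 given directly.
P₀ = 1.1200 / (0.108 − 0.083) = 1.1200 / 0.025 = 44.8000

$44.80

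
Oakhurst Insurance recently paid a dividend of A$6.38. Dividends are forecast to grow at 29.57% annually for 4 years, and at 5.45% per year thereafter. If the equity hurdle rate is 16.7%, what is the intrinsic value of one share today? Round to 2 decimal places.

A$124.25

Two-stage DDM. Project D₁…D_4 at 0.2957, terminal growth 0.0545, discount at r = 0.167.
D_1 = 8.2666
D_2 = 10.7110
D_3 = 13.8782
D_4 = 17.9820
Terminal value at t=4: TV = D_5/(r−g) = 18.9620/(0.167−0.0545) = 168.5515
P₀ = 8.2666/(1+0.167)^1 + 10.7110/(1+0.167)^2 + 13.8782/(1+0.167)^3 + 17.9820/(1+0.167)^4 + 168.5515/(1+0.167)^4 = 124.2517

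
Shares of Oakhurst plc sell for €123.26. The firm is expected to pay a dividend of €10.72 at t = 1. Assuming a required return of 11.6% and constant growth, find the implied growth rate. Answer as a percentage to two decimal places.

From P₀ = D₁/(r − g), the implied growth is g = r − D₁/P₀.
g = 0.116 − 10.72/123.26 = 0.116 − 0.08697 = 0.02903

2.90%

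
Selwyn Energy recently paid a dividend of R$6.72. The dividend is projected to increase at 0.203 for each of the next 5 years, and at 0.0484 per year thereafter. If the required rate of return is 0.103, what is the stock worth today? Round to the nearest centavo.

Two-stage DDM. Project D₁…D_5 at 0.203, terminal growth 0.0484, discount at r = 0.103.
D_1 = 8.0842
D_2 = 9.7252
D_3 = 11.6995
D_4 = 14.0745
D_5 = 16.9316
Terminal value at t=5: TV = D_6/(r−g) = 17.7511/(0.103−0.0484) = 325.1111
P₀ = 8.0842/(1+0.103)^1 + 9.7252/(1+0.103)^2 + 11.6995/(1+0.103)^3 + 14.0745/(1+0.103)^4 + 16.9316/(1+0.103)^5 + 325.1111/(1+0.103)^5 = 243.0593

R$243.06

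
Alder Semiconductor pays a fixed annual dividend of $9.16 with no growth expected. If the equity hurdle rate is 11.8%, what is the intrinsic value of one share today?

Zero-growth DDM (perpetuity): P₀ = D/r = 9.16 / 0.118 = 77.6271

$77.63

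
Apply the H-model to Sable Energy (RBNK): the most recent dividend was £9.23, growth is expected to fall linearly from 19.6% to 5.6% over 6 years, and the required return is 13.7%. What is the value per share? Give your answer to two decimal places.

H-model: P₀ = D₀[(1+g_L) + H(g_S−g_L)]/(r−g_L), with H = 6/2 = 3.
P₀ = 9.23 × [(1+0.056) + 3×(0.196−0.056)] / (0.137−0.056)
   = 9.23 × 1.4760 / 0.081 = 168.1911

£168.19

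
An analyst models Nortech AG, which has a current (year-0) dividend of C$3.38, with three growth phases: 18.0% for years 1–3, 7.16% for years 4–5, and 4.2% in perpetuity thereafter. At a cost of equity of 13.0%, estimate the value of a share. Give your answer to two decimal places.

C$59.16

Three-stage DDM. Project D₁…D_5; terminal Gordon value at t=5 with g = 0.042; discount at r = 0.13.
D_1 = 3.9884
D_2 = 4.7063
D_3 = 5.5534
D_4 = 5.9511
D_5 = 6.3772
TV_5 = 6.6450/(0.13−0.042) = 75.5115
P₀ = Σ Dₜ/(1+r)ᵗ + TV_5/(1+r)^5 = 59.1599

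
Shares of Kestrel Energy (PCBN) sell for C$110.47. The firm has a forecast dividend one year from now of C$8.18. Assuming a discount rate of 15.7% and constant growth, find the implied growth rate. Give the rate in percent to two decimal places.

8.30%

From P₀ = D₁/(r − g), the implied growth is g = r − D₁/P₀.
g = 0.157 − 8.18/110.47 = 0.157 − 0.07405 = 0.08295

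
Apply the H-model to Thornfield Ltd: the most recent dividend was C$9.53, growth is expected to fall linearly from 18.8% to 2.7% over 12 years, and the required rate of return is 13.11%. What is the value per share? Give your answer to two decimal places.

H-model: P₀ = D₀[(1+g_L) + H(g_S−g_L)]/(r−g_L), with H = 12/2 = 6.
P₀ = 9.53 × [(1+0.027) + 6×(0.188−0.027)] / (0.1311−0.027)
   = 9.53 × 1.9930 / 0.1041 = 182.4524

C$182.45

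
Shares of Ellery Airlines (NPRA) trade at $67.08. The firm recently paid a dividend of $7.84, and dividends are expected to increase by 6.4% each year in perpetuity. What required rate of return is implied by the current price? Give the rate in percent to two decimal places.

18.84%

Rearranging the constant-growth DDM: r = D₁/P₀ + g.
D₁ = 7.84 × (1 + 0.064) = 8.3418.
r = 8.3418 / 67.08 + 0.064 = 0.12436 + 0.064 = 0.18836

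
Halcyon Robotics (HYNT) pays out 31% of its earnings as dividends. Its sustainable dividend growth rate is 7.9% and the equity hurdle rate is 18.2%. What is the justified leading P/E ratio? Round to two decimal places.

3.01

Justified leading P/E = b/(r−g) = 0.31/(0.182−0.079) = 3.0097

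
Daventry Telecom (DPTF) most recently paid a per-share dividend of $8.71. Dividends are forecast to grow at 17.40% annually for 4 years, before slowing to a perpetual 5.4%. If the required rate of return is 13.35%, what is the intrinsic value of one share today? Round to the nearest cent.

$170.95

Two-stage DDM. Project D₁…D_4 at 0.174, terminal growth 0.054, discount at r = 0.1335.
D_1 = 10.2255
D_2 = 12.0048
D_3 = 14.0936
D_4 = 16.5459
Terminal value at t=4: TV = D_5/(r−g) = 17.4394/(0.1335−0.054) = 219.3633
P₀ = 10.2255/(1+0.1335)^1 + 12.0048/(1+0.1335)^2 + 14.0936/(1+0.1335)^3 + 16.5459/(1+0.1335)^4 + 219.3633/(1+0.1335)^4 = 170.9509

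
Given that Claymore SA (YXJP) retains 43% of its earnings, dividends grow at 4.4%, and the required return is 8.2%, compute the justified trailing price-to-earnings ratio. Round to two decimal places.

Payout ratio b = 1 − 0.43 = 0.57.
Justified trailing P/E = b(1+g)/(r−g) = 0.57×(1+0.044)/(0.082−0.044) = 15.6600

15.66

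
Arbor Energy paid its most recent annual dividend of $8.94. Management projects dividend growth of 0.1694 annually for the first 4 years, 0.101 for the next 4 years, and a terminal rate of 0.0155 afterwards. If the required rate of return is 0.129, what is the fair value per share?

$161.01

Three-stage DDM. Project D₁…D_8; terminal Gordon value at t=8 with g = 0.0155; discount at r = 0.129.
D_1 = 10.4544
D_2 = 12.2254
D_3 = 14.2964
D_4 = 16.7182
D_5 = 18.4068
D_6 = 20.2658
D_7 = 22.3127
D_8 = 24.5663
TV_8 = 24.9470/(0.129−0.0155) = 219.7977
P₀ = Σ Dₜ/(1+r)ᵗ + TV_8/(1+r)^8 = 161.0128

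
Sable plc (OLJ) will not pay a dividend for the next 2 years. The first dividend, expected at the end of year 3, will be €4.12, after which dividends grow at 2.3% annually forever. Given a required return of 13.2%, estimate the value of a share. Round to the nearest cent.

€29.50

Deferred-dividend DDM. At t=2 the remaining stream is a growing perpetuity with first payment D_3 = 4.12.
V_2 = D_3/(r−g) = 4.12/(0.132−0.023) = 37.7982
P₀ = V_2/(1+r)^2 = 37.7982/(1+0.132)^2 = 29.4970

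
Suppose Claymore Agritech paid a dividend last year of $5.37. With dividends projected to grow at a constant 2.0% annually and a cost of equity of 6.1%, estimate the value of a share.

Gordon growth model: P₀ = D₁/(r − g). D₁ = 5.37 × (1 + 0.02) = 5.4774.
P₀ = 5.4774 / (0.061 − 0.02) = 5.4774 / 0.041 = 133.5951

$133.60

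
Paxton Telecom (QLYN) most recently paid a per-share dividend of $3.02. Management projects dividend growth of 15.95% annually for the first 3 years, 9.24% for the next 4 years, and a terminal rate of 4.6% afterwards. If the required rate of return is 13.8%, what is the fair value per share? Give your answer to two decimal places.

Three-stage DDM. Project D₁…D_7; terminal Gordon value at t=7 with g = 0.046; discount at r = 0.138.
D_1 = 3.5017
D_2 = 4.0602
D_3 = 4.7078
D_4 = 5.1428
D_5 = 5.6180
D_6 = 6.1371
D_7 = 6.7042
TV_7 = 7.0126/(0.138−0.046) = 76.2237
P₀ = Σ Dₜ/(1+r)ᵗ + TV_7/(1+r)^7 = 51.7932

$51.79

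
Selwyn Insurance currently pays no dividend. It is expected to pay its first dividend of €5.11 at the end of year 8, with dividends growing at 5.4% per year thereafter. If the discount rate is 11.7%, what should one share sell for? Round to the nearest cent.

€37.39

Deferred-dividend DDM. At t=7 the remaining stream is a growing perpetuity with first payment D_8 = 5.11.
V_7 = D_8/(r−g) = 5.11/(0.117−0.054) = 81.1111
P₀ = V_7/(1+r)^7 = 81.1111/(1+0.117)^7 = 37.3859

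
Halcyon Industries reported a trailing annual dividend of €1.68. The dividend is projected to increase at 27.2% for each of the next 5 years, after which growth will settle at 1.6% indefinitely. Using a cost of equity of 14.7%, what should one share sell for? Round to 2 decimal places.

Two-stage DDM. Project D₁…D_5 at 0.272, terminal growth 0.016, discount at r = 0.147.
D_1 = 2.1370
D_2 = 2.7182
D_3 = 3.4576
D_4 = 4.3980
D_5 = 5.5943
Terminal value at t=5: TV = D_6/(r−g) = 5.6838/(0.147−0.016) = 43.3878
P₀ = 2.1370/(1+0.147)^1 + 2.7182/(1+0.147)^2 + 3.4576/(1+0.147)^3 + 4.3980/(1+0.147)^4 + 5.5943/(1+0.147)^5 + 43.3878/(1+0.147)^5 = 33.4344

€33.43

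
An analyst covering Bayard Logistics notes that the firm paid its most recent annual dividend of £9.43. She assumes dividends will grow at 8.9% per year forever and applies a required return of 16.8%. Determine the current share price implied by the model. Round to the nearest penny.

£129.99

Gordon growth model: P₀ = D₁/(r − g). D₁ = 9.43 × (1 + 0.089) = 10.2693.
P₀ = 10.2693 / (0.168 − 0.089) = 10.2693 / 0.079 = 129.9908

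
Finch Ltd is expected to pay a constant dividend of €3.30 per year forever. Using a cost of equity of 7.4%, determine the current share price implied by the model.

€44.59

Zero-growth DDM (perpetuity): P₀ = D/r = 3.30 / 0.074 = 44.5946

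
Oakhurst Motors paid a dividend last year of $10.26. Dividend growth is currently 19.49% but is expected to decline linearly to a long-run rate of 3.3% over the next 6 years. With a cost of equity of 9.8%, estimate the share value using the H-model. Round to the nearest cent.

H-model: P₀ = D₀[(1+g_L) + H(g_S−g_L)]/(r−g_L), with H = 6/2 = 3.
P₀ = 10.26 × [(1+0.033) + 3×(0.1949−0.033)] / (0.098−0.033)
   = 10.26 × 1.5187 / 0.065 = 239.7210

$239.72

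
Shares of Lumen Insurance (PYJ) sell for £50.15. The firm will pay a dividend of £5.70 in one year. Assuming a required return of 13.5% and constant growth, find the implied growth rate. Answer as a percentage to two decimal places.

From P₀ = D₁/(r − g), the implied growth is g = r − D₁/P₀.
g = 0.135 − 5.70/50.15 = 0.135 − 0.11366 = 0.02134

2.13%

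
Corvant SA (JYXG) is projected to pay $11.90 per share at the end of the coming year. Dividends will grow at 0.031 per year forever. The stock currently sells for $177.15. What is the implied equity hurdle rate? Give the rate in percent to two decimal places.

Rearranging the constant-growth DDM: r = D₁/P₀ + g.
r = 11.9000 / 177.15 + 0.031 = 0.06717 + 0.031 = 0.09817

9.82%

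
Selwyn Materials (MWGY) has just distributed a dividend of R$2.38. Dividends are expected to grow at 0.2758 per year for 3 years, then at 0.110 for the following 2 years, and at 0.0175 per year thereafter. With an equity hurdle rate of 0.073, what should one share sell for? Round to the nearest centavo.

Three-stage DDM. Project D₁…D_5; terminal Gordon value at t=5 with g = 0.0175; discount at r = 0.073.
D_1 = 3.0364
D_2 = 3.8738
D_3 = 4.9423
D_4 = 5.4859
D_5 = 6.0893
TV_5 = 6.1959/(0.073−0.0175) = 111.6380
P₀ = Σ Dₜ/(1+r)ᵗ + TV_5/(1+r)^5 = 97.1048

R$97.10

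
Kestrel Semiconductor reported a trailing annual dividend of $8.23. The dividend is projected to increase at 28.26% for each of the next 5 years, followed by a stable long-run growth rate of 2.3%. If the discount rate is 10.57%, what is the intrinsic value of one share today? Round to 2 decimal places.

$279.47

Two-stage DDM. Project D₁…D_5 at 0.2826, terminal growth 0.023, discount at r = 0.1057.
D_1 = 10.5558
D_2 = 13.5389
D_3 = 17.3650
D_4 = 22.2723
D_5 = 28.5664
Terminal value at t=5: TV = D_6/(r−g) = 29.2235/(0.1057−0.023) = 353.3671
P₀ = 10.5558/(1+0.1057)^1 + 13.5389/(1+0.1057)^2 + 17.3650/(1+0.1057)^3 + 22.2723/(1+0.1057)^4 + 28.5664/(1+0.1057)^5 + 353.3671/(1+0.1057)^5 = 279.4683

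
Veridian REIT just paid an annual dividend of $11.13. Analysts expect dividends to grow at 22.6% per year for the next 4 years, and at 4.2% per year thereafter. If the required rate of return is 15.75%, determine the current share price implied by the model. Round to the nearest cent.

$177.88

Two-stage DDM. Project D₁…D_4 at 0.226, terminal growth 0.042, discount at r = 0.1575.
D_1 = 13.6454
D_2 = 16.7292
D_3 = 20.5100
D_4 = 25.1453
Terminal value at t=4: TV = D_5/(r−g) = 26.2014/(0.1575−0.042) = 226.8521
P₀ = 13.6454/(1+0.1575)^1 + 16.7292/(1+0.1575)^2 + 20.5100/(1+0.1575)^3 + 25.1453/(1+0.1575)^4 + 226.8521/(1+0.1575)^4 = 177.8824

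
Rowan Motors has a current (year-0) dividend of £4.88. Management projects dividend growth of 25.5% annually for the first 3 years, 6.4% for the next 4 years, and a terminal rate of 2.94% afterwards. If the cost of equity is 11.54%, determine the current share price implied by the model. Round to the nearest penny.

£112.26

Three-stage DDM. Project D₁…D_7; terminal Gordon value at t=7 with g = 0.0294; discount at r = 0.1154.
D_1 = 6.1244
D_2 = 7.6861
D_3 = 9.6461
D_4 = 10.2634
D_5 = 10.9203
D_6 = 11.6192
D_7 = 12.3628
TV_7 = 12.7263/(0.1154−0.0294) = 147.9801
P₀ = Σ Dₜ/(1+r)ᵗ + TV_7/(1+r)^7 = 112.2608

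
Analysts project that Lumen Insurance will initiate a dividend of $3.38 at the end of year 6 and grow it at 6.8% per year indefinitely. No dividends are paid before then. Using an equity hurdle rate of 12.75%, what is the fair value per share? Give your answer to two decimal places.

Deferred-dividend DDM. At t=5 the remaining stream is a growing perpetuity with first payment D_6 = 3.38.
V_5 = D_6/(r−g) = 3.38/(0.1275−0.068) = 56.8067
P₀ = V_5/(1+r)^5 = 56.8067/(1+0.1275)^5 = 31.1758

$31.18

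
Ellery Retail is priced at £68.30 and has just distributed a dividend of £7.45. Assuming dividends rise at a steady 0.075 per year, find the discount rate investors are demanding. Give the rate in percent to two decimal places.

19.23%

Rearranging the constant-growth DDM: r = D₁/P₀ + g.
D₁ = 7.45 × (1 + 0.075) = 8.0087.
r = 8.0087 / 68.30 + 0.075 = 0.11726 + 0.075 = 0.19226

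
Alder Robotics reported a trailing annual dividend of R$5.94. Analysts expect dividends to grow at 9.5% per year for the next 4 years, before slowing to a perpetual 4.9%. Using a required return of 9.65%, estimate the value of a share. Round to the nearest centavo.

R$154.14

Two-stage DDM. Project D₁…D_4 at 0.095, terminal growth 0.049, discount at r = 0.0965.
D_1 = 6.5043
D_2 = 7.1222
D_3 = 7.7988
D_4 = 8.5397
Terminal value at t=4: TV = D_5/(r−g) = 8.9582/(0.0965−0.049) = 188.5927
P₀ = 6.5043/(1+0.0965)^1 + 7.1222/(1+0.0965)^2 + 7.7988/(1+0.0965)^3 + 8.5397/(1+0.0965)^4 + 188.5927/(1+0.0965)^4 = 154.1427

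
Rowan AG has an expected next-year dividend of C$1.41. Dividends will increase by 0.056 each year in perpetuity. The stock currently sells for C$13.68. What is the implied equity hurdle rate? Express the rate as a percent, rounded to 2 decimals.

15.91%

Rearranging the constant-growth DDM: r = D₁/P₀ + g.
r = 1.4100 / 13.68 + 0.056 = 0.10307 + 0.056 = 0.15907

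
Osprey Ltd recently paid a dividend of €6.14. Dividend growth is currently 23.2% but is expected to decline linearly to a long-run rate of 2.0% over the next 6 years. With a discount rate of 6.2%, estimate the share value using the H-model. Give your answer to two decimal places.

€242.09

H-model: P₀ = D₀[(1+g_L) + H(g_S−g_L)]/(r−g_L), with H = 6/2 = 3.
P₀ = 6.14 × [(1+0.02) + 3×(0.232−0.02)] / (0.062−0.02)
   = 6.14 × 1.6560 / 0.042 = 242.0914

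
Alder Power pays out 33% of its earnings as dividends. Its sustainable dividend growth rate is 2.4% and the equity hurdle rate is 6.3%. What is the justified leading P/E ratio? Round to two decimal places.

8.46

Justified leading P/E = b/(r−g) = 0.33/(0.063−0.024) = 8.4615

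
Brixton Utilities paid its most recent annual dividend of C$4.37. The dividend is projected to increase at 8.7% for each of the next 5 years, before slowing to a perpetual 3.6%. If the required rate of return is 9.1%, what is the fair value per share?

C$102.43

Two-stage DDM. Project D₁…D_5 at 0.087, terminal growth 0.036, discount at r = 0.091.
D_1 = 4.7502
D_2 = 5.1635
D_3 = 5.6127
D_4 = 6.1010
D_5 = 6.6318
Terminal value at t=5: TV = D_6/(r−g) = 6.8705/(0.091−0.036) = 124.9183
P₀ = 4.7502/(1+0.091)^1 + 5.1635/(1+0.091)^2 + 5.6127/(1+0.091)^3 + 6.1010/(1+0.091)^4 + 6.6318/(1+0.091)^5 + 124.9183/(1+0.091)^5 = 102.4278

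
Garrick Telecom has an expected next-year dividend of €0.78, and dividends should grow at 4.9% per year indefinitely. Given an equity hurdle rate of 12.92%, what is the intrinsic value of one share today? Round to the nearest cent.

Gordon growth model: P₀ = D₁/(r − g), with D₁ = 0.78 given directly.
P₀ = 0.7800 / (0.1292 − 0.049) = 0.7800 / 0.0802 = 9.7257

€9.73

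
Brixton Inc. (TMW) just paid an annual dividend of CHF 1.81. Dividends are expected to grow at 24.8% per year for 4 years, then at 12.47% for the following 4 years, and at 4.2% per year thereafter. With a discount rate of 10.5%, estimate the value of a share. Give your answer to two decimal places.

CHF 74.50

Three-stage DDM. Project D₁…D_8; terminal Gordon value at t=8 with g = 0.042; discount at r = 0.105.
D_1 = 2.2589
D_2 = 2.8191
D_3 = 3.5182
D_4 = 4.3907
D_5 = 4.9383
D_6 = 5.5541
D_7 = 6.2466
D_8 = 7.0256
TV_8 = 7.3207/(0.105−0.042) = 116.2013
P₀ = Σ Dₜ/(1+r)ᵗ + TV_8/(1+r)^8 = 74.4974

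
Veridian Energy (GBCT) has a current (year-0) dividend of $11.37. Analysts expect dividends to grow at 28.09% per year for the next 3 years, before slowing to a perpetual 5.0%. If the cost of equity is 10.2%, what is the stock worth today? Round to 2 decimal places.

$406.97

Two-stage DDM. Project D₁…D_3 at 0.2809, terminal growth 0.05, discount at r = 0.102.
D_1 = 14.5638
D_2 = 18.6548
D_3 = 23.8950
Terminal value at t=3: TV = D_4/(r−g) = 25.0897/(0.102−0.05) = 482.4942
P₀ = 14.5638/(1+0.102)^1 + 18.6548/(1+0.102)^2 + 23.8950/(1+0.102)^3 + 482.4942/(1+0.102)^3 = 406.9671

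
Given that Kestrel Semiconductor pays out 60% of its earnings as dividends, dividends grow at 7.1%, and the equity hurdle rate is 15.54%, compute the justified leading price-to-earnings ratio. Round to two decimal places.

Justified leading P/E = b/(r−g) = 0.60/(0.1554−0.071) = 7.1090

7.11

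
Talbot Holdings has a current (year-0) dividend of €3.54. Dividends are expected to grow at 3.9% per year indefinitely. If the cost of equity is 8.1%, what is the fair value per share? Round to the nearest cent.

Gordon growth model: P₀ = D₁/(r − g). D₁ = 3.54 × (1 + 0.039) = 3.6781.
P₀ = 3.6781 / (0.081 − 0.039) = 3.6781 / 0.042 = 87.5729

€87.57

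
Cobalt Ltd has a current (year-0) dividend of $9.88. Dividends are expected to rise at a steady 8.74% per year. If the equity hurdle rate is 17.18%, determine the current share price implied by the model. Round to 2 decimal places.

$127.29

Gordon growth model: P₀ = D₁/(r − g). D₁ = 9.88 × (1 + 0.0874) = 10.7435.
P₀ = 10.7435 / (0.1718 − 0.0874) = 10.7435 / 0.0844 = 127.2928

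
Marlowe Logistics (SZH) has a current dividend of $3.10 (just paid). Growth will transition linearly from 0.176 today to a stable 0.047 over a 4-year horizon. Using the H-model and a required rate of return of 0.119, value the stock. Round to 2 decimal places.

H-model: P₀ = D₀[(1+g_L) + H(g_S−g_L)]/(r−g_L), with H = 4/2 = 2.
P₀ = 3.10 × [(1+0.047) + 2×(0.176−0.047)] / (0.119−0.047)
   = 3.10 × 1.3050 / 0.072 = 56.1875

$56.19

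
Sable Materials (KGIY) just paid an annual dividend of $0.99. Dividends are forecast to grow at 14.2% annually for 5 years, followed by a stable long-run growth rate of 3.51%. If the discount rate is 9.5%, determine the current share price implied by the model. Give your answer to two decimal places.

Two-stage DDM. Project D₁…D_5 at 0.142, terminal growth 0.0351, discount at r = 0.095.
D_1 = 1.1306
D_2 = 1.2911
D_3 = 1.4745
D_4 = 1.6838
D_5 = 1.9229
Terminal value at t=5: TV = D_6/(r−g) = 1.9904/(0.095−0.0351) = 33.2293
P₀ = 1.1306/(1+0.095)^1 + 1.2911/(1+0.095)^2 + 1.4745/(1+0.095)^3 + 1.6838/(1+0.095)^4 + 1.9229/(1+0.095)^5 + 33.2293/(1+0.095)^5 = 26.7332

$26.73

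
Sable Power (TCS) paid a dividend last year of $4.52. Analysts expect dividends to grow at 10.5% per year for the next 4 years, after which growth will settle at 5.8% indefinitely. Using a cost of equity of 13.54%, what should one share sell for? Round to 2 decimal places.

Two-stage DDM. Project D₁…D_4 at 0.105, terminal growth 0.058, discount at r = 0.1354.
D_1 = 4.9946
D_2 = 5.5190
D_3 = 6.0985
D_4 = 6.7389
Terminal value at t=4: TV = D_5/(r−g) = 7.1297/(0.1354−0.058) = 92.1154
P₀ = 4.9946/(1+0.1354)^1 + 5.5190/(1+0.1354)^2 + 6.0985/(1+0.1354)^3 + 6.7389/(1+0.1354)^4 + 92.1154/(1+0.1354)^4 = 72.3307

$72.33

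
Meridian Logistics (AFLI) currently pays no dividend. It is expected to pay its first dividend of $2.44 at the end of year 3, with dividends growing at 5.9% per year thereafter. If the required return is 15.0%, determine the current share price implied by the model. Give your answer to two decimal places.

$20.27

Deferred-dividend DDM. At t=2 the remaining stream is a growing perpetuity with first payment D_3 = 2.44.
V_2 = D_3/(r−g) = 2.44/(0.15−0.059) = 26.8132
P₀ = V_2/(1+r)^2 = 26.8132/(1+0.15)^2 = 20.2746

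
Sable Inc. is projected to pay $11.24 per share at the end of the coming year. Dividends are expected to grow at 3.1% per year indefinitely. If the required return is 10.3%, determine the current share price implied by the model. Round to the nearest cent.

Gordon growth model: P₀ = D₁/(r − g), with D₁ = 11.24 given directly.
P₀ = 11.2400 / (0.103 − 0.031) = 11.2400 / 0.072 = 156.1111

$156.11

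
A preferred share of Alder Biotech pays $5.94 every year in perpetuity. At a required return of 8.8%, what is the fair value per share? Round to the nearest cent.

$67.50

Zero-growth DDM (perpetuity): P₀ = D/r = 5.94 / 0.088 = 67.5000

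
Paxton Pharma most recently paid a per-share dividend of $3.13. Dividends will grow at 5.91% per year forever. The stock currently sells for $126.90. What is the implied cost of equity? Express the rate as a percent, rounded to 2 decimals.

8.52%

Rearranging the constant-growth DDM: r = D₁/P₀ + g.
D₁ = 3.13 × (1 + 0.0591) = 3.3150.
r = 3.3150 / 126.90 + 0.0591 = 0.02612 + 0.0591 = 0.08522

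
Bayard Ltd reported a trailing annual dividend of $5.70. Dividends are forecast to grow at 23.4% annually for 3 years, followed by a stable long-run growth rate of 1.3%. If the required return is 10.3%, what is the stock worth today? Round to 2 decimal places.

$111.33

Two-stage DDM. Project D₁…D_3 at 0.234, terminal growth 0.013, discount at r = 0.103.
D_1 = 7.0338
D_2 = 8.6797
D_3 = 10.7108
Terminal value at t=3: TV = D_4/(r−g) = 10.8500/(0.103−0.013) = 120.5556
P₀ = 7.0338/(1+0.103)^1 + 8.6797/(1+0.103)^2 + 10.7108/(1+0.103)^3 + 120.5556/(1+0.103)^3 = 111.3311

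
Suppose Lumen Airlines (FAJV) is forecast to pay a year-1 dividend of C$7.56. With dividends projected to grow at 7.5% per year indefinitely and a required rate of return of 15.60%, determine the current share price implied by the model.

Gordon growth model: P₀ = D₁/(r − g), with D₁ = 7.56 given directly.
P₀ = 7.5600 / (0.156 − 0.075) = 7.5600 / 0.081 = 93.3333

C$93.33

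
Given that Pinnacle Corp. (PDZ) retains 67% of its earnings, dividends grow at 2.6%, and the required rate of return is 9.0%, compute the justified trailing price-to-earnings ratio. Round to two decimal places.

5.29

Payout ratio b = 1 − 0.67 = 0.33.
Justified trailing P/E = b(1+g)/(r−g) = 0.33×(1+0.026)/(0.09−0.026) = 5.2903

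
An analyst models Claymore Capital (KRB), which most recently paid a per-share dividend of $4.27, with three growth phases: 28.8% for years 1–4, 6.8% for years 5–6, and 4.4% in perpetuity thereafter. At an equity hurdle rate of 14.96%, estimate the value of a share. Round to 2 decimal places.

$92.35

Three-stage DDM. Project D₁…D_6; terminal Gordon value at t=6 with g = 0.044; discount at r = 0.1496.
D_1 = 5.4998
D_2 = 7.0837
D_3 = 9.1238
D_4 = 11.7514
D_5 = 12.5505
D_6 = 13.4040
TV_6 = 13.9938/(0.1496−0.044) = 132.5166
P₀ = Σ Dₜ/(1+r)ᵗ + TV_6/(1+r)^6 = 92.3457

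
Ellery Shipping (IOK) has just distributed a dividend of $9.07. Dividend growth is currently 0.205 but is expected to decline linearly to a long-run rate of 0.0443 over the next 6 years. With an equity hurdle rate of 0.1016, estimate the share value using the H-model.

H-model: P₀ = D₀[(1+g_L) + H(g_S−g_L)]/(r−g_L), with H = 6/2 = 3.
P₀ = 9.07 × [(1+0.0443) + 3×(0.205−0.0443)] / (0.1016−0.0443)
   = 9.07 × 1.5264 / 0.0573 = 241.6134

$241.61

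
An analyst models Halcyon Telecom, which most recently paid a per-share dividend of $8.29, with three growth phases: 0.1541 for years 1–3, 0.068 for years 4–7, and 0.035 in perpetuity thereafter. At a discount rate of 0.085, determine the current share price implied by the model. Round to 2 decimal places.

Three-stage DDM. Project D₁…D_7; terminal Gordon value at t=7 with g = 0.035; discount at r = 0.085.
D_1 = 9.5675
D_2 = 11.0418
D_3 = 12.7434
D_4 = 13.6099
D_5 = 14.5354
D_6 = 15.5238
D_7 = 16.5794
TV_7 = 17.1597/(0.085−0.035) = 343.1944
P₀ = Σ Dₜ/(1+r)ᵗ + TV_7/(1+r)^7 = 260.4227

$260.42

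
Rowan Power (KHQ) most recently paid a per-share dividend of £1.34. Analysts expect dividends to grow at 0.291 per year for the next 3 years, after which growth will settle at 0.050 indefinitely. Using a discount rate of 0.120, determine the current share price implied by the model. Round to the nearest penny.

Two-stage DDM. Project D₁…D_3 at 0.291, terminal growth 0.05, discount at r = 0.12.
D_1 = 1.7299
D_2 = 2.2334
D_3 = 2.8833
Terminal value at t=3: TV = D_4/(r−g) = 3.0274/(0.12−0.05) = 43.2489
P₀ = 1.7299/(1+0.12)^1 + 2.2334/(1+0.12)^2 + 2.8833/(1+0.12)^3 + 43.2489/(1+0.12)^3 = 36.1609

£36.16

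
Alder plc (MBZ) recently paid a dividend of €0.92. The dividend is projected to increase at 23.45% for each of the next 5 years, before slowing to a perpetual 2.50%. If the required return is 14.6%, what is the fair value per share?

Two-stage DDM. Project D₁…D_5 at 0.2345, terminal growth 0.025, discount at r = 0.146.
D_1 = 1.1357
D_2 = 1.4021
D_3 = 1.7309
D_4 = 2.1367
D_5 = 2.6378
Terminal value at t=5: TV = D_6/(r−g) = 2.7038/(0.146−0.025) = 22.3451
P₀ = 1.1357/(1+0.146)^1 + 1.4021/(1+0.146)^2 + 1.7309/(1+0.146)^3 + 2.1367/(1+0.146)^4 + 2.6378/(1+0.146)^5 + 22.3451/(1+0.146)^5 = 17.0867

€17.09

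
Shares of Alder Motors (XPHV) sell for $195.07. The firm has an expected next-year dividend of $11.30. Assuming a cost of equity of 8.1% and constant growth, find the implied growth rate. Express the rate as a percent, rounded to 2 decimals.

From P₀ = D₁/(r − g), the implied growth is g = r − D₁/P₀.
g = 0.081 − 11.30/195.07 = 0.081 − 0.05793 = 0.02307

2.31%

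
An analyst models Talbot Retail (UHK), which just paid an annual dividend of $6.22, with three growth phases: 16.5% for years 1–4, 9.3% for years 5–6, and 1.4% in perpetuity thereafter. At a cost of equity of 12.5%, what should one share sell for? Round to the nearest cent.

$102.55

Three-stage DDM. Project D₁…D_6; terminal Gordon value at t=6 with g = 0.014; discount at r = 0.125.
D_1 = 7.2463
D_2 = 8.4419
D_3 = 9.8349
D_4 = 11.4576
D_5 = 12.5232
D_6 = 13.6878
TV_6 = 13.8795/(0.125−0.014) = 125.0401
P₀ = Σ Dₜ/(1+r)ᵗ + TV_6/(1+r)^6 = 102.5514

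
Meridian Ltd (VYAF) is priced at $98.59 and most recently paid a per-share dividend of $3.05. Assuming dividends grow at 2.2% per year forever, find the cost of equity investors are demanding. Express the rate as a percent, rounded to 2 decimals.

5.36%

Rearranging the constant-growth DDM: r = D₁/P₀ + g.
D₁ = 3.05 × (1 + 0.022) = 3.1171.
r = 3.1171 / 98.59 + 0.022 = 0.03162 + 0.022 = 0.05362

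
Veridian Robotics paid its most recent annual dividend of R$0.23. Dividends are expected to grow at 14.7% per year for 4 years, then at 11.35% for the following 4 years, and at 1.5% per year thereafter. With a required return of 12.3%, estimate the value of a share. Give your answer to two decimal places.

Three-stage DDM. Project D₁…D_8; terminal Gordon value at t=8 with g = 0.015; discount at r = 0.123.
D_1 = 0.2638
D_2 = 0.3026
D_3 = 0.3471
D_4 = 0.3981
D_5 = 0.4433
D_6 = 0.4936
D_7 = 0.5496
D_8 = 0.6120
TV_8 = 0.6212/(0.123−0.015) = 5.7515
P₀ = Σ Dₜ/(1+r)ᵗ + TV_8/(1+r)^8 = 4.2242

R$4.22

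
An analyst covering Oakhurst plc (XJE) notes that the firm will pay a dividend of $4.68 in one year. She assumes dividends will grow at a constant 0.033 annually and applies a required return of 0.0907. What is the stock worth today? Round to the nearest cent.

$81.11

Gordon growth model: P₀ = D₁/(r − g), with D₁ = 4.68 given directly.
P₀ = 4.6800 / (0.0907 − 0.033) = 4.6800 / 0.0577 = 81.1092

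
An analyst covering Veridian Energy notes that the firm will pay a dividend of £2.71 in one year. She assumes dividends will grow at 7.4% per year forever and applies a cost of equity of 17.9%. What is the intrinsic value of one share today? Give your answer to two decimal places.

Gordon growth model: P₀ = D₁/(r − g), with D₁ = 2.71 given directly.
P₀ = 2.7100 / (0.179 − 0.074) = 2.7100 / 0.105 = 25.8095

£25.81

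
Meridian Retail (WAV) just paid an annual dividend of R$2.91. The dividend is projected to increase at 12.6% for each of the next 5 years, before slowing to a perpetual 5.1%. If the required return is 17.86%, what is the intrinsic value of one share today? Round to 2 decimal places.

Two-stage DDM. Project D₁…D_5 at 0.126, terminal growth 0.051, discount at r = 0.1786.
D_1 = 3.2767
D_2 = 3.6895
D_3 = 4.1544
D_4 = 4.6779
D_5 = 5.2673
Terminal value at t=5: TV = D_6/(r−g) = 5.5359/(0.1786−0.051) = 43.3847
P₀ = 3.2767/(1+0.1786)^1 + 3.6895/(1+0.1786)^2 + 4.1544/(1+0.1786)^3 + 4.6779/(1+0.1786)^4 + 5.2673/(1+0.1786)^5 + 43.3847/(1+0.1786)^5 = 31.7908

R$31.79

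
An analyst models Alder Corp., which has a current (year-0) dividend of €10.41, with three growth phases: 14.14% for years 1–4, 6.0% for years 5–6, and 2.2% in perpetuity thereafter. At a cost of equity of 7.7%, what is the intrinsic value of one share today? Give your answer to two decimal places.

€310.27

Three-stage DDM. Project D₁…D_6; terminal Gordon value at t=6 with g = 0.022; discount at r = 0.077.
D_1 = 11.8820
D_2 = 13.5621
D_3 = 15.4798
D_4 = 17.6686
D_5 = 18.7287
D_6 = 19.8524
TV_6 = 20.2892/(0.077−0.022) = 368.8945
P₀ = Σ Dₜ/(1+r)ᵗ + TV_6/(1+r)^6 = 310.2726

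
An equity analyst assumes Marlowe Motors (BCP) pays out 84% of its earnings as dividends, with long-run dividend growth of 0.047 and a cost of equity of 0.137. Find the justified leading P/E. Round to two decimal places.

9.33

Justified leading P/E = b/(r−g) = 0.84/(0.137−0.047) = 9.3333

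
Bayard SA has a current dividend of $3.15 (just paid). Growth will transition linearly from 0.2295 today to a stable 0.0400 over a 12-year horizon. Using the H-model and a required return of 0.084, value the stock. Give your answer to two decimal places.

$155.85

H-model: P₀ = D₀[(1+g_L) + H(g_S−g_L)]/(r−g_L), with H = 12/2 = 6.
P₀ = 3.15 × [(1+0.04) + 6×(0.2295−0.04)] / (0.084−0.04)
   = 3.15 × 2.1770 / 0.044 = 155.8534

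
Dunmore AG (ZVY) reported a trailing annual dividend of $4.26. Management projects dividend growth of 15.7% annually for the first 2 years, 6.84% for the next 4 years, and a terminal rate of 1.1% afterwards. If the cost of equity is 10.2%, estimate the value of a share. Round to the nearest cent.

Three-stage DDM. Project D₁…D_6; terminal Gordon value at t=6 with g = 0.011; discount at r = 0.102.
D_1 = 4.9288
D_2 = 5.7026
D_3 = 6.0927
D_4 = 6.5094
D_5 = 6.9547
D_6 = 7.4304
TV_6 = 7.5121/(0.102−0.011) = 82.5509
P₀ = Σ Dₜ/(1+r)ᵗ + TV_6/(1+r)^6 = 72.6557

$72.66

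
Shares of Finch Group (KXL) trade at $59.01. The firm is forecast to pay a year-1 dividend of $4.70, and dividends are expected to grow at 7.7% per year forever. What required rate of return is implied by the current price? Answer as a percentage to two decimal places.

15.66%

Rearranging the constant-growth DDM: r = D₁/P₀ + g.
r = 4.7000 / 59.01 + 0.077 = 0.07965 + 0.077 = 0.15665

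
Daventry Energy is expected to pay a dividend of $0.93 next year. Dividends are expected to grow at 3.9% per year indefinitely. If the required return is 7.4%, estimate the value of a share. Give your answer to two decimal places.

$26.57

Gordon growth model: P₀ = D₁/(r − g), with D₁ = 0.93 given directly.
P₀ = 0.9300 / (0.074 − 0.039) = 0.9300 / 0.035 = 26.5714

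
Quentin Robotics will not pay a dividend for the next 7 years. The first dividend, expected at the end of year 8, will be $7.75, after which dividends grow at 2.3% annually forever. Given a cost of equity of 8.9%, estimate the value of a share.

Deferred-dividend DDM. At t=7 the remaining stream is a growing perpetuity with first payment D_8 = 7.75.
V_7 = D_8/(r−g) = 7.75/(0.089−0.023) = 117.4242
P₀ = V_7/(1+r)^7 = 117.4242/(1+0.089)^7 = 64.6491

$64.65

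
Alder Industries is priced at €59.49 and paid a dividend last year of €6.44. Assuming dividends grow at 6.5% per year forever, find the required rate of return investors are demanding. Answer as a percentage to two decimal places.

18.03%

Rearranging the constant-growth DDM: r = D₁/P₀ + g.
D₁ = 6.44 × (1 + 0.065) = 6.8586.
r = 6.8586 / 59.49 + 0.065 = 0.11529 + 0.065 = 0.18029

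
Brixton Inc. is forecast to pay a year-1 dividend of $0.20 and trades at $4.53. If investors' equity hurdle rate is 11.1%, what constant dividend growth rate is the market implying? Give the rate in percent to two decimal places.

From P₀ = D₁/(r − g), the implied growth is g = r − D₁/P₀.
g = 0.111 − 0.20/4.53 = 0.111 − 0.04415 = 0.06685

6.68%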